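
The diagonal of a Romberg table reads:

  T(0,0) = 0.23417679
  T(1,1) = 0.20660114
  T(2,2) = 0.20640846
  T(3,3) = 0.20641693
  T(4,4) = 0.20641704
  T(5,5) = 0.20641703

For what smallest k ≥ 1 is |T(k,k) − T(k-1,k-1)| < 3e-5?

k = 3

|T(1,1) − T(0,0)| = 0.02757565 ≥ 3e-5
|T(2,2) − T(1,1)| = 0.00019268 ≥ 3e-5
|T(3,3) − T(2,2)| = 0.00000847 < 3e-5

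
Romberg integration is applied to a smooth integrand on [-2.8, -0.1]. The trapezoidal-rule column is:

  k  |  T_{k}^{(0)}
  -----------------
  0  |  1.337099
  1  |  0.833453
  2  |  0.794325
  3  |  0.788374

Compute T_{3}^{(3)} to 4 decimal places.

0.7867

T_{1}^{(1)} = 0.833453 + (0.833453 − 1.337099)/3 = 0.665571
T_{2}^{(1)} = (4·0.794325 − 0.833453) / 3 = 0.781282
T_{3}^{(1)} = 0.788374 + (0.788374 − 0.794325)/3 = 0.786390
T_{2}^{(2)} = 0.781282 + (0.781282 − 0.665571)/15 = 0.788996
T_{3}^{(2)} = 0.786390 + (0.786390 − 0.781282)/15 = 0.786731
T_{3}^{(3)} = (64·0.786731 − 0.788996) / 63 = 0.786695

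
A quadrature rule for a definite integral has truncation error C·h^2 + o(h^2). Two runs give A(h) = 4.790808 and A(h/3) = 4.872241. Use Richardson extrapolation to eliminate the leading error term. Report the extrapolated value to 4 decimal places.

The leading error scales as h^2; refining by a factor of 3 reduces it by 3^2 = 9.
Extrapolated value = (9·A(h/3) − A(h)) / (9 − 1)
= (9·4.872241 − 4.790808) / 8
= 39.059361 / 8 = 4.882420

4.8824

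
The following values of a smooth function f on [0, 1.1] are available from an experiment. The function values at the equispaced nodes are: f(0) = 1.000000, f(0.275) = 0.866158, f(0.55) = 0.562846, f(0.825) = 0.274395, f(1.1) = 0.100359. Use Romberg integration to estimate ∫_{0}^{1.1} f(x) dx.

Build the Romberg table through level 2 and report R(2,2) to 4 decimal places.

R(0,0) (trapezoid, 1 panel, h=1.1000): 0.605197
R(1,0) (trapezoid, 2 panels, h=0.5500): 0.612164
R(2,0) (trapezoid, 4 panels, h=0.2750): 0.619734
R(1,1) = 0.612164 + (0.612164 − 0.605197)/3 = 0.614486
R(2,1) = 0.619734 + (0.619734 − 0.612164)/3 = 0.622257
R(2,2) = 0.622257 + (0.622257 − 0.614486)/15 = 0.622775

0.6228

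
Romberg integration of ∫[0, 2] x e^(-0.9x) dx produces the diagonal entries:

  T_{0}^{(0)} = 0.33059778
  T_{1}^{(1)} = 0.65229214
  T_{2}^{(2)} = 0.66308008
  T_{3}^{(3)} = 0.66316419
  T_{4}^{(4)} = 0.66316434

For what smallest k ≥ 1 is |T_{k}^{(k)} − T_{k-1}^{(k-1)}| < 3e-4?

k = 3

|T_{1}^{(1)} − T_{0}^{(0)}| = 0.32169436 ≥ 3e-4
|T_{2}^{(2)} − T_{1}^{(1)}| = 0.01078794 ≥ 3e-4
|T_{3}^{(3)} − T_{2}^{(2)}| = 0.00008411 < 3e-4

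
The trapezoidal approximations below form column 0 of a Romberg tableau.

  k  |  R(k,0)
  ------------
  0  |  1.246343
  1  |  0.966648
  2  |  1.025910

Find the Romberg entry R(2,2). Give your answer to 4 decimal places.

Richardson extrapolation on the trapezoidal column (denominator 4−1=3):
R(1,1) = 0.966648 + (0.966648 − 1.246343)/3 = 0.873416
R(2,1) = 1.025910 + (1.025910 − 0.966648)/3 = 1.045664
R(2,2) = 1.045664 + (1.045664 − 0.873416)/15 = 1.057147

1.0571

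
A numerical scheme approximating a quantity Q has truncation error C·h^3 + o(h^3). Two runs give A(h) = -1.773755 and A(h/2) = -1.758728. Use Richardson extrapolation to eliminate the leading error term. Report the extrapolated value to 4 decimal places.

The leading error scales as h^3; refining by a factor of 2 reduces it by 2^3 = 8.
Extrapolated value = (8·A(h/2) − A(h)) / (8 − 1)
= (8·(-1.758728) − (-1.773755)) / 7
= -12.296069 / 7 = -1.756581

-1.7566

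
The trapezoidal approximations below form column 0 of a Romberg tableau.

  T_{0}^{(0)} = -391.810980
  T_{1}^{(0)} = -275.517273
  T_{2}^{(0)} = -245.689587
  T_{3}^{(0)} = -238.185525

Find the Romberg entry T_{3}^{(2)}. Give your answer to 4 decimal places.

T_{2}^{(1)} = -245.689587 + (-245.689587 − (-275.517273))/3 = -235.747025
T_{3}^{(1)} = (4·(-238.185525) − (-245.689587)) / 3 = -235.684171
T_{3}^{(2)} = -235.684171 + (-235.684171 − (-235.747025))/15 = -235.679981

-235.6800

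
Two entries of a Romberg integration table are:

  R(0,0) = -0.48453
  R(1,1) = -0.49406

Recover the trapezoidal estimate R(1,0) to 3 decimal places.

-0.492

From R(1,1) = (4·R(1,0) − R(0,0))/3, solve for R(1,0):
4·R(1,0) = 3·(-0.49406) + (-0.48453) = -1.96671
R(1,0) = -0.49168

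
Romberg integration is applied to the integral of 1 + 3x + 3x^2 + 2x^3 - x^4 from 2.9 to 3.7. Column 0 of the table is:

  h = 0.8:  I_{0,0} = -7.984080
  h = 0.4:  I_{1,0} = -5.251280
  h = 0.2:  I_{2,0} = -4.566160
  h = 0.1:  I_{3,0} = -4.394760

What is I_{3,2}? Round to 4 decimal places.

I_{2,1} = -4.566160 + (-4.566160 − (-5.251280))/3 = -4.337787
I_{3,1} = -4.394760 + (-4.394760 − (-4.566160))/3 = -4.337627
I_{3,2} = -4.337627 + (-4.337627 − (-4.337787))/15 = -4.337616
(Column j=1 coincides with Simpson's rule on the same nodes.)

-4.3376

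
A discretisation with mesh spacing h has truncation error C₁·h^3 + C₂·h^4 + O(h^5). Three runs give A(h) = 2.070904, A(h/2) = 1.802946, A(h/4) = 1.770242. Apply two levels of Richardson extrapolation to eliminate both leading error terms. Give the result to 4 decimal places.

First eliminate the h^3 term (factor 2^3 = 8):
  B₁ = (8·1.802946 − 2.070904)/7 = 1.764666
  B₂ = (8·1.770242 − 1.802946)/7 = 1.765570
Then eliminate the h^4 term (factor 2^4 = 16):
  (16·1.765570 − 1.764666)/15 = 1.765630

1.7656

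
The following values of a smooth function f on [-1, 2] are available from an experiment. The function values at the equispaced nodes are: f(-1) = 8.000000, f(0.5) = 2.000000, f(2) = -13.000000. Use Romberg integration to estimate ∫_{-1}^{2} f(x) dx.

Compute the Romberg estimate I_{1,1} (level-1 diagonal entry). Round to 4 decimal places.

I_{0,0} (trapezoid, 1 panel, h=3.0000): -7.500000
I_{1,0} (trapezoid, 2 panels, h=1.5000): -0.750000
I_{1,1} = -0.750000 + (-0.750000 − (-7.500000))/3 = 1.500000

1.5000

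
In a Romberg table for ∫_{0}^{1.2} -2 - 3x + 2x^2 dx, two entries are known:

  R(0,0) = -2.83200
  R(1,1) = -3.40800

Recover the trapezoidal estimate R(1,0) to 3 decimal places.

From R(1,1) = (4·R(1,0) − R(0,0))/3, solve for R(1,0):
4·R(1,0) = 3·(-3.40800) + (-2.83200) = -13.05600
R(1,0) = -3.26400

-3.264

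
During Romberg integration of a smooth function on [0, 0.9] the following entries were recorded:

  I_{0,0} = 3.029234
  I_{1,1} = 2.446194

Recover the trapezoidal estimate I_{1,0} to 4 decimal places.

2.5920

From I_{1,1} = (4·I_{1,0} − I_{0,0})/3, solve for I_{1,0}:
4·I_{1,0} = 3·2.446194 + 3.029234 = 10.367816
I_{1,0} = 2.591954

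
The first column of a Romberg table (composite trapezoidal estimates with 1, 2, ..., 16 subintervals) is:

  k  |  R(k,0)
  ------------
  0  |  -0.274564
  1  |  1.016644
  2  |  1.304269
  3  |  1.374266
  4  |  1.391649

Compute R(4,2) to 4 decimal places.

R(3,1) = 1.374266 + (1.374266 − 1.304269)/3 = 1.397598
R(4,1) = 1.391649 + (1.391649 − 1.374266)/3 = 1.397443
R(4,2) = (16·1.397443 − 1.397598) / 15 = 1.397433
(Column j=1 coincides with Simpson's rule on the same nodes.)

1.3974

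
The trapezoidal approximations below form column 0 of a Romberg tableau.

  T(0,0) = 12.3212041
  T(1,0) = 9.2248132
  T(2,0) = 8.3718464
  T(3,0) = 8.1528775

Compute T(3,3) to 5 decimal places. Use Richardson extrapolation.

T(1,1) = 9.2248132 + (9.2248132 − 12.3212041)/3 = 8.1926829
T(2,1) = (4·8.3718464 − 9.2248132) / 3 = 8.0875241
T(3,1) = (4·8.1528775 − 8.3718464) / 3 = 8.0798879
T(2,2) = (16·8.0875241 − 8.1926829) / 15 = 8.0805135
T(3,2) = (16·8.0798879 − 8.0875241) / 15 = 8.0793788
T(3,3) = (64·8.0793788 − 8.0805135) / 63 = 8.0793608

8.07936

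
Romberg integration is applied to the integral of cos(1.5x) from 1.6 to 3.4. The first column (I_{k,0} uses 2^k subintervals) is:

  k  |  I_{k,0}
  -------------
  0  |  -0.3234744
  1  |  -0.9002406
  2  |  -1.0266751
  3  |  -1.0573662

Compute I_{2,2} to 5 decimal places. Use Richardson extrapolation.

Richardson extrapolation on the trapezoidal column (denominator 4−1=3):
I_{1,1} = -0.9002406 + (-0.9002406 − (-0.3234744))/3 = -1.0924960
I_{2,1} = (4·(-1.0266751) − (-0.9002406)) / 3 = -1.0688199
I_{2,2} = -1.0688199 + (-1.0688199 − (-1.0924960))/15 = -1.0672415
(Column j=1 coincides with Simpson's rule on the same nodes.)

-1.06724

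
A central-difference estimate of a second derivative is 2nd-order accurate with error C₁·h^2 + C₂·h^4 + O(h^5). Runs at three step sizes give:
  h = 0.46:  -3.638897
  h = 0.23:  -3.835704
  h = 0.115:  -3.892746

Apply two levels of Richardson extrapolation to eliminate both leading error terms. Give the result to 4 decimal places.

First eliminate the h^2 term (factor 2^2 = 4):
  B₁ = (4·(-3.835704) − (-3.638897))/3 = -3.901306
  B₂ = (4·(-3.892746) − (-3.835704))/3 = -3.911760
Then eliminate the h^4 term (factor 2^4 = 16):
  (16·(-3.911760) − (-3.901306))/15 = -3.912457

-3.9125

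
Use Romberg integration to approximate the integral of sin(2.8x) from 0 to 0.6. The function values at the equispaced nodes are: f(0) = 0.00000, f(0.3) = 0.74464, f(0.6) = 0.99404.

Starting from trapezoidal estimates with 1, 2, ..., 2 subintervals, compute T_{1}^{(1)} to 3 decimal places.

0.397

T_{0}^{(0)} (trapezoid, 1 panel, h=0.6000): 0.29821
T_{1}^{(0)} (trapezoid, 2 panels, h=0.3000): 0.37250
T_{1}^{(1)} = 0.37250 + (0.37250 − 0.29821)/3 = 0.39726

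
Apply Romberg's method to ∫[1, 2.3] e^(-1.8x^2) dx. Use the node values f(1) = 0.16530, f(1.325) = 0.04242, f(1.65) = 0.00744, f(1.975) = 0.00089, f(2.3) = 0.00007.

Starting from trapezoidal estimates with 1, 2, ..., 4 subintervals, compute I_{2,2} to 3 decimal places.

0.038

I_{0,0} (trapezoid, 1 panel, h=1.3000): 0.10749
I_{1,0} (trapezoid, 2 panels, h=0.6500): 0.05858
I_{2,0} (trapezoid, 4 panels, h=0.3250): 0.04337
I_{1,1} = 0.05858 + (0.05858 − 0.10749)/3 = 0.04228
I_{2,1} = 0.04337 + (0.04337 − 0.05858)/3 = 0.03830
I_{2,2} = 0.03830 + (0.03830 − 0.04228)/15 = 0.03803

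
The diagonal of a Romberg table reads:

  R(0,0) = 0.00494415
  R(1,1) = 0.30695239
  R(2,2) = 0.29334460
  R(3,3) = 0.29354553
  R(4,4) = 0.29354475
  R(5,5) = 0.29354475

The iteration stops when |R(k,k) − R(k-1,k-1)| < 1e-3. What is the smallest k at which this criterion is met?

k = 3

|R(1,1) − R(0,0)| = 0.30200824 ≥ 1e-3
|R(2,2) − R(1,1)| = 0.01360779 ≥ 1e-3
|R(3,3) − R(2,2)| = 0.00020093 < 1e-3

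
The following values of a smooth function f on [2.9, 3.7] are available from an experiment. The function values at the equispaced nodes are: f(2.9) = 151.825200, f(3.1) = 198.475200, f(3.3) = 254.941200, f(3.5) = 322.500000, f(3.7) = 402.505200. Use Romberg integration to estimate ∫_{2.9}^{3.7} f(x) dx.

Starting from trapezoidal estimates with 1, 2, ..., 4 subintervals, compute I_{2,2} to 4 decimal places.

I_{0,0} (trapezoid, 1 panel, h=0.8000): 221.732160
I_{1,0} (trapezoid, 2 panels, h=0.4000): 212.842560
I_{2,0} (trapezoid, 4 panels, h=0.2000): 210.616320
I_{1,1} = 212.842560 + (212.842560 − 221.732160)/3 = 209.879360
I_{2,1} = 210.616320 + (210.616320 − 212.842560)/3 = 209.874240
I_{2,2} = 209.874240 + (209.874240 − 209.879360)/15 = 209.873899

209.8739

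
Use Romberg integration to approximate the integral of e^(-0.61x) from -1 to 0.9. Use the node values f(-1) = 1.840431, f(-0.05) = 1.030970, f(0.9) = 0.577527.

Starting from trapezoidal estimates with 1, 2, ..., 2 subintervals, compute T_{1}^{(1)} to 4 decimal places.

T_{0}^{(0)} (trapezoid, 1 panel, h=1.9000): 2.297060
T_{1}^{(0)} (trapezoid, 2 panels, h=0.9500): 2.127952
T_{1}^{(1)} = 2.127952 + (2.127952 − 2.297060)/3 = 2.071583

2.0716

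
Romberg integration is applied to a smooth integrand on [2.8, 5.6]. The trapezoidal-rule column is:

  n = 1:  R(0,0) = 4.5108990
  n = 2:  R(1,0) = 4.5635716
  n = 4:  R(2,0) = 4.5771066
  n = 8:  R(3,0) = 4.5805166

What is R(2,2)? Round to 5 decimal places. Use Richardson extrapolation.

R(1,1) = (4·4.5635716 − 4.5108990) / 3 = 4.5811291
R(2,1) = 4.5771066 + (4.5771066 − 4.5635716)/3 = 4.5816183
R(2,2) = (16·4.5816183 − 4.5811291) / 15 = 4.5816509
(Column j=1 coincides with Simpson's rule on the same nodes.)

4.58165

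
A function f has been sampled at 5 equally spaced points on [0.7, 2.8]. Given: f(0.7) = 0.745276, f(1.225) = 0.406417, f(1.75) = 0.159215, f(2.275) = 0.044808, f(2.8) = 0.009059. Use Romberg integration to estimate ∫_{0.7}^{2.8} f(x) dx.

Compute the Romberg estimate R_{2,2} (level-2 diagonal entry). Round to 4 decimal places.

R_{0,0} (trapezoid, 1 panel, h=2.1000): 0.792052
R_{1,0} (trapezoid, 2 panels, h=1.0500): 0.563202
R_{2,0} (trapezoid, 4 panels, h=0.5250): 0.518494
R_{1,1} = 0.563202 + (0.563202 − 0.792052)/3 = 0.486919
R_{2,1} = 0.518494 + (0.518494 − 0.563202)/3 = 0.503591
R_{2,2} = 0.503591 + (0.503591 − 0.486919)/15 = 0.504702

0.5047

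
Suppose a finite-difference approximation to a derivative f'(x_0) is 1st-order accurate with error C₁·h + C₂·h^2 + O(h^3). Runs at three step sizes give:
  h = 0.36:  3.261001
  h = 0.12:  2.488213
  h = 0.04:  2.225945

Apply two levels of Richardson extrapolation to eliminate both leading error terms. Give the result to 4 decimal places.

2.0939

First eliminate the h term (factor 3^1 = 3):
  B₁ = (3·2.488213 − 3.261001)/2 = 2.101819
  B₂ = (3·2.225945 − 2.488213)/2 = 2.094811
Then eliminate the h^2 term (factor 3^2 = 9):
  (9·2.094811 − 2.101819)/8 = 2.093935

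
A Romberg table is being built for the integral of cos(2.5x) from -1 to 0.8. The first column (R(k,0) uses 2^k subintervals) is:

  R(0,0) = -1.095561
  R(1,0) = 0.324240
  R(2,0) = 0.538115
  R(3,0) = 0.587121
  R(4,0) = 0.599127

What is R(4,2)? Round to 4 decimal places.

R(3,1) = (4·0.587121 − 0.538115) / 3 = 0.603456
R(4,1) = 0.599127 + (0.599127 − 0.587121)/3 = 0.603129
R(4,2) = 0.603129 + (0.603129 − 0.603456)/15 = 0.603107

0.6031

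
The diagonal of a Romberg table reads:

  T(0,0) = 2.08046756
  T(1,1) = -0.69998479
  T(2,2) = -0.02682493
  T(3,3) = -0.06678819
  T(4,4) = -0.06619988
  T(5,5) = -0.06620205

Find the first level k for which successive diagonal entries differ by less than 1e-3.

k = 4

|T(1,1) − T(0,0)| = 2.78045235 ≥ 1e-3
|T(2,2) − T(1,1)| = 0.67315986 ≥ 1e-3
|T(3,3) − T(2,2)| = 0.03996326 ≥ 1e-3
|T(4,4) − T(3,3)| = 0.00058831 < 1e-3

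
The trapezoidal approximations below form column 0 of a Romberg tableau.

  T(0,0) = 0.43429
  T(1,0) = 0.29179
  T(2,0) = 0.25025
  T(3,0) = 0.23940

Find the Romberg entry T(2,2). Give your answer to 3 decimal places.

0.236

Richardson extrapolation on the trapezoidal column (denominator 4−1=3):
T(1,1) = 0.29179 + (0.29179 − 0.43429)/3 = 0.24429
T(2,1) = 0.25025 + (0.25025 − 0.29179)/3 = 0.23640
T(2,2) = (16·0.23640 − 0.24429) / 15 = 0.23587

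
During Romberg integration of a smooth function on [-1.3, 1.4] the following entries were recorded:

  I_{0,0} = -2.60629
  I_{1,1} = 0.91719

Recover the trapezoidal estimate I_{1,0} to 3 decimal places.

From I_{1,1} = (4·I_{1,0} − I_{0,0})/3, solve for I_{1,0}:
4·I_{1,0} = 3·0.91719 + (-2.60629) = 0.14528
I_{1,0} = 0.03632

0.036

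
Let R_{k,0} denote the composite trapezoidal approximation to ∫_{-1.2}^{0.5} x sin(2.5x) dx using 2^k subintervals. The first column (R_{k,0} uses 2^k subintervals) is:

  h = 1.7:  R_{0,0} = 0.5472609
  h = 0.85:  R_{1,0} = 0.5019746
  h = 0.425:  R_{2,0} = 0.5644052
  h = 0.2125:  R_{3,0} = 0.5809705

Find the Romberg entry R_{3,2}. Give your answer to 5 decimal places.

R_{2,1} = (4·0.5644052 − 0.5019746) / 3 = 0.5852154
R_{3,1} = (4·0.5809705 − 0.5644052) / 3 = 0.5864923
R_{3,2} = 0.5864923 + (0.5864923 − 0.5852154)/15 = 0.5865774

0.58658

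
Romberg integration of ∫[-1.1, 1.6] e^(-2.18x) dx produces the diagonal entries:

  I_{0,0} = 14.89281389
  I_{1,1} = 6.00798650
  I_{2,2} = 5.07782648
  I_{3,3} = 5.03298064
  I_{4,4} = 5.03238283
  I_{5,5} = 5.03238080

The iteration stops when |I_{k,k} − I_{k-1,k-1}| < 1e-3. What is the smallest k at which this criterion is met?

k = 4

|I_{1,1} − I_{0,0}| = 8.88482739 ≥ 1e-3
|I_{2,2} − I_{1,1}| = 0.93016002 ≥ 1e-3
|I_{3,3} − I_{2,2}| = 0.04484584 ≥ 1e-3
|I_{4,4} − I_{3,3}| = 0.00059781 < 1e-3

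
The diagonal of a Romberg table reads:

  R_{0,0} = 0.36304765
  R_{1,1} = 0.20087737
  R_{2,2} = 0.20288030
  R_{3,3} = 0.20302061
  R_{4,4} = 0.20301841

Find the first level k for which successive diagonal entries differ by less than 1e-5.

k = 4

|R_{1,1} − R_{0,0}| = 0.16217028 ≥ 1e-5
|R_{2,2} − R_{1,1}| = 0.00200293 ≥ 1e-5
|R_{3,3} − R_{2,2}| = 0.00014031 ≥ 1e-5
|R_{4,4} − R_{3,3}| = 0.00000220 < 1e-5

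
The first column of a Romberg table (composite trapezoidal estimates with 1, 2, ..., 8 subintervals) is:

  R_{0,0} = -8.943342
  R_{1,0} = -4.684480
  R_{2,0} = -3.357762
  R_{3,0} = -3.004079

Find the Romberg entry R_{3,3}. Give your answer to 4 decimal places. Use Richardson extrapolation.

-2.8841

Richardson extrapolation on the trapezoidal column (denominator 4−1=3):
R_{1,1} = (4·(-4.684480) − (-8.943342)) / 3 = -3.264859
R_{2,1} = (4·(-3.357762) − (-4.684480)) / 3 = -2.915523
R_{3,1} = -3.004079 + (-3.004079 − (-3.357762))/3 = -2.886185
R_{2,2} = -2.915523 + (-2.915523 − (-3.264859))/15 = -2.892234
R_{3,2} = (16·(-2.886185) − (-2.915523)) / 15 = -2.884229
R_{3,3} = -2.884229 + (-2.884229 − (-2.892234))/63 = -2.884102
(Column j=1 coincides with Simpson's rule on the same nodes.)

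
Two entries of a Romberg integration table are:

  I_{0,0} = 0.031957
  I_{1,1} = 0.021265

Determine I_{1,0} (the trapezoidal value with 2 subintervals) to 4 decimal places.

From I_{1,1} = (4·I_{1,0} − I_{0,0})/3, solve for I_{1,0}:
4·I_{1,0} = 3·0.021265 + 0.031957 = 0.095752
I_{1,0} = 0.023938

0.0239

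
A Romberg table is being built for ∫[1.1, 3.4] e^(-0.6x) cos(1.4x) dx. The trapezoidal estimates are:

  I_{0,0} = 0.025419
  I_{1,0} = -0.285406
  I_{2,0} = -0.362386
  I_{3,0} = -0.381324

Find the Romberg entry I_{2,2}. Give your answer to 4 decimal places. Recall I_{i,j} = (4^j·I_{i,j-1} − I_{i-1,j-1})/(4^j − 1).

-0.3880

Richardson extrapolation on the trapezoidal column (denominator 4−1=3):
I_{1,1} = (4·(-0.285406) − 0.025419) / 3 = -0.389014
I_{2,1} = -0.362386 + (-0.362386 − (-0.285406))/3 = -0.388046
I_{2,2} = -0.388046 + (-0.388046 − (-0.389014))/15 = -0.387981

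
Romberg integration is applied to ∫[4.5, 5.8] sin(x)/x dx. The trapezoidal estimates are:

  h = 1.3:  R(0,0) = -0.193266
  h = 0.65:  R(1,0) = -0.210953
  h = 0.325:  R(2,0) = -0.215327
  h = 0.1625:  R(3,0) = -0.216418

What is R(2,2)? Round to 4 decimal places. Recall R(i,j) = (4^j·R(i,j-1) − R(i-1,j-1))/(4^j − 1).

-0.2168

Richardson extrapolation on the trapezoidal column (denominator 4−1=3):
R(1,1) = -0.210953 + (-0.210953 − (-0.193266))/3 = -0.216849
R(2,1) = (4·(-0.215327) − (-0.210953)) / 3 = -0.216785
R(2,2) = (16·(-0.216785) − (-0.216849)) / 15 = -0.216781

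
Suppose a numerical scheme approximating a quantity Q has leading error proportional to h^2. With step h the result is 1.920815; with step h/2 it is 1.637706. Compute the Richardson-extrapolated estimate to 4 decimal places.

1.5433

Extrapolated value = (4·A(h/2) − A(h)) / (4 − 1)
= (4·1.637706 − 1.920815) / 3
= 4.630009 / 3 = 1.543336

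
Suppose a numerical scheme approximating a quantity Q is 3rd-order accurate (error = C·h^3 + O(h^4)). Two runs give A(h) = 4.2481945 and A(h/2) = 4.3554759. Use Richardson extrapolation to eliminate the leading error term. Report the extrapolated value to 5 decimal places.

4.37080

The leading error scales as h^3; refining by a factor of 2 reduces it by 2^3 = 8.
Extrapolated value = (8·A(h/2) − A(h)) / (8 − 1)
= (8·4.3554759 − 4.2481945) / 7
= 30.5956127 / 7 = 4.3708018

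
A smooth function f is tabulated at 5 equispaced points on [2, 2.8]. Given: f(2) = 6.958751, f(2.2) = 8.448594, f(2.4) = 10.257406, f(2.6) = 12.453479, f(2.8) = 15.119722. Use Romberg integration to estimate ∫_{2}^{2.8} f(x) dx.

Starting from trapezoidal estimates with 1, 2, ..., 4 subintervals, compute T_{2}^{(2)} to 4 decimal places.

T_{0}^{(0)} (trapezoid, 1 panel, h=0.8000): 8.831389
T_{1}^{(0)} (trapezoid, 2 panels, h=0.4000): 8.518657
T_{2}^{(0)} (trapezoid, 4 panels, h=0.2000): 8.439743
T_{1}^{(1)} = 8.518657 + (8.518657 − 8.831389)/3 = 8.414413
T_{2}^{(1)} = 8.439743 + (8.439743 − 8.518657)/3 = 8.413438
T_{2}^{(2)} = 8.413438 + (8.413438 − 8.414413)/15 = 8.413373

8.4134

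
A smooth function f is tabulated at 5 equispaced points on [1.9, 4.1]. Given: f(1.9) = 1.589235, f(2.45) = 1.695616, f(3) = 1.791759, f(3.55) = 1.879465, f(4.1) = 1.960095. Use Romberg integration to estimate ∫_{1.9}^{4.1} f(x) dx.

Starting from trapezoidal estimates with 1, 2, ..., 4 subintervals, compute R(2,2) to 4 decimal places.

3.9294

R(0,0) (trapezoid, 1 panel, h=2.2000): 3.904263
R(1,0) (trapezoid, 2 panels, h=1.1000): 3.923066
R(2,0) (trapezoid, 4 panels, h=0.5500): 3.927828
R(1,1) = 3.923066 + (3.923066 − 3.904263)/3 = 3.929334
R(2,1) = 3.927828 + (3.927828 − 3.923066)/3 = 3.929415
R(2,2) = 3.929415 + (3.929415 − 3.929334)/15 = 3.929420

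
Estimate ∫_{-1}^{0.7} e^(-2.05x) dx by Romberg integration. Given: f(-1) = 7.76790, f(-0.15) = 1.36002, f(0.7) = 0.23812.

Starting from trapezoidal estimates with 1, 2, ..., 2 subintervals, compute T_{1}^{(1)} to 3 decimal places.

3.810

T_{0}^{(0)} (trapezoid, 1 panel, h=1.7000): 6.80512
T_{1}^{(0)} (trapezoid, 2 panels, h=0.8500): 4.55858
T_{1}^{(1)} = 4.55858 + (4.55858 − 6.80512)/3 = 3.80973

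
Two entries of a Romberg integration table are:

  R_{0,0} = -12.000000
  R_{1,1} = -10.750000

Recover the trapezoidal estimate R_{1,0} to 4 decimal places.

From R_{1,1} = (4·R_{1,0} − R_{0,0})/3, solve for R_{1,0}:
4·R_{1,0} = 3·(-10.750000) + (-12.000000) = -44.250000
R_{1,0} = -11.062500

-11.0625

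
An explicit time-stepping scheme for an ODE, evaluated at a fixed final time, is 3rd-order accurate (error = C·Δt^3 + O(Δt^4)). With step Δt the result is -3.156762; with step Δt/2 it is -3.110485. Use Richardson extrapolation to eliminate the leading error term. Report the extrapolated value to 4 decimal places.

-3.1039

Extrapolated value = (8·A(Δt/2) − A(Δt)) / (8 − 1)
= (8·(-3.110485) − (-3.156762)) / 7
= -21.727118 / 7 = -3.103874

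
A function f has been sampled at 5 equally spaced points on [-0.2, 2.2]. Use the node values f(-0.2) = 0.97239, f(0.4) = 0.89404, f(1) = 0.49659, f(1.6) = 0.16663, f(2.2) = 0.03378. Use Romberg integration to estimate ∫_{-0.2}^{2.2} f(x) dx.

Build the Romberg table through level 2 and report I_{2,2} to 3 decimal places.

I_{0,0} (trapezoid, 1 panel, h=2.4000): 1.20740
I_{1,0} (trapezoid, 2 panels, h=1.2000): 1.19961
I_{2,0} (trapezoid, 4 panels, h=0.6000): 1.23621
I_{1,1} = 1.19961 + (1.19961 − 1.20740)/3 = 1.19701
I_{2,1} = 1.23621 + (1.23621 − 1.19961)/3 = 1.24841
I_{2,2} = 1.24841 + (1.24841 − 1.19701)/15 = 1.25184

1.252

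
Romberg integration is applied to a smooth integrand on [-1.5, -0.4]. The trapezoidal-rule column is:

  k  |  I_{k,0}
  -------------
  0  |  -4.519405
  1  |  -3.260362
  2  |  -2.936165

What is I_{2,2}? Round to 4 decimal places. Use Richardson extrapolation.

-2.8273

I_{1,1} = -3.260362 + (-3.260362 − (-4.519405))/3 = -2.840681
I_{2,1} = (4·(-2.936165) − (-3.260362)) / 3 = -2.828099
I_{2,2} = -2.828099 + (-2.828099 − (-2.840681))/15 = -2.827260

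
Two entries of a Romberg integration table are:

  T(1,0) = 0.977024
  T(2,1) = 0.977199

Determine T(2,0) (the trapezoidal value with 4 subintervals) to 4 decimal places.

0.9772

From T(2,1) = (4·T(2,0) − T(1,0))/3, solve for T(2,0):
4·T(2,0) = 3·0.977199 + 0.977024 = 3.908621
T(2,0) = 0.977155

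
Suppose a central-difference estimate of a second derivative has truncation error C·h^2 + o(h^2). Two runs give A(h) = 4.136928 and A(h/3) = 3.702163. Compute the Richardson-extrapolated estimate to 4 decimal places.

The leading error scales as h^2; refining by a factor of 3 reduces it by 3^2 = 9.
Extrapolated value = (9·A(h/3) − A(h)) / (9 − 1)
= (9·3.702163 − 4.136928) / 8
= 29.182539 / 8 = 3.647817

3.6478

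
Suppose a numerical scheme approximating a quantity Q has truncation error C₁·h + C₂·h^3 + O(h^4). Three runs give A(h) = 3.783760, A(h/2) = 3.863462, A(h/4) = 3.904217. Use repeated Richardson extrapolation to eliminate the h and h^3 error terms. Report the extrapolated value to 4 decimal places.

3.9452

First eliminate the h term (factor 2^1 = 2):
  B₁ = (2·3.863462 − 3.783760)/1 = 3.943164
  B₂ = (2·3.904217 − 3.863462)/1 = 3.944972
Then eliminate the h^3 term (factor 2^3 = 8):
  (8·3.944972 − 3.943164)/7 = 3.945230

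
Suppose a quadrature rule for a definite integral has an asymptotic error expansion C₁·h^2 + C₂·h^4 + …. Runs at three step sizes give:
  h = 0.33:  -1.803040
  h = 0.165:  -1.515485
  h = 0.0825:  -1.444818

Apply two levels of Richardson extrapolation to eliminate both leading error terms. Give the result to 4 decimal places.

First eliminate the h^2 term (factor 2^2 = 4):
  B₁ = (4·(-1.515485) − (-1.803040))/3 = -1.419633
  B₂ = (4·(-1.444818) − (-1.515485))/3 = -1.421262
Then eliminate the h^4 term (factor 2^4 = 16):
  (16·(-1.421262) − (-1.419633))/15 = -1.421371

-1.4214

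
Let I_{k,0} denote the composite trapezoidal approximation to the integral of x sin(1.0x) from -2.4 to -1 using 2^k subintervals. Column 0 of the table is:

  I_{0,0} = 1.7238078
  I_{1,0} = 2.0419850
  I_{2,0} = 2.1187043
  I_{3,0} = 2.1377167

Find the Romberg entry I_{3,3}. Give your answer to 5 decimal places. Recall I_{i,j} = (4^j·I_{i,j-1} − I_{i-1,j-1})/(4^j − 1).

2.14404

Richardson extrapolation on the trapezoidal column (denominator 4−1=3):
I_{1,1} = 2.0419850 + (2.0419850 − 1.7238078)/3 = 2.1480441
I_{2,1} = 2.1187043 + (2.1187043 − 2.0419850)/3 = 2.1442774
I_{3,1} = (4·2.1377167 − 2.1187043) / 3 = 2.1440542
I_{2,2} = (16·2.1442774 − 2.1480441) / 15 = 2.1440263
I_{3,2} = (16·2.1440542 − 2.1442774) / 15 = 2.1440393
I_{3,3} = (64·2.1440393 − 2.1440263) / 63 = 2.1440395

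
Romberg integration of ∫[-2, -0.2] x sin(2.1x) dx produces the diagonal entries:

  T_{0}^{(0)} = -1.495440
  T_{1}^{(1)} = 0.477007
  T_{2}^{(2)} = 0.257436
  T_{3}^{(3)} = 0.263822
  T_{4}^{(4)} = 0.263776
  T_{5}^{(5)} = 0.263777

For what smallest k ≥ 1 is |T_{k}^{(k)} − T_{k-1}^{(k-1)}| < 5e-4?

k = 4

|T_{1}^{(1)} − T_{0}^{(0)}| = 1.972447 ≥ 5e-4
|T_{2}^{(2)} − T_{1}^{(1)}| = 0.219571 ≥ 5e-4
|T_{3}^{(3)} − T_{2}^{(2)}| = 0.006386 ≥ 5e-4
|T_{4}^{(4)} − T_{3}^{(3)}| = 0.000046 < 5e-4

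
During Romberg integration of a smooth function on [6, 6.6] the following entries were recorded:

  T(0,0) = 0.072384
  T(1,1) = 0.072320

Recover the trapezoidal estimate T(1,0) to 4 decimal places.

From T(1,1) = (4·T(1,0) − T(0,0))/3, solve for T(1,0):
4·T(1,0) = 3·0.072320 + 0.072384 = 0.289344
T(1,0) = 0.072336

0.0723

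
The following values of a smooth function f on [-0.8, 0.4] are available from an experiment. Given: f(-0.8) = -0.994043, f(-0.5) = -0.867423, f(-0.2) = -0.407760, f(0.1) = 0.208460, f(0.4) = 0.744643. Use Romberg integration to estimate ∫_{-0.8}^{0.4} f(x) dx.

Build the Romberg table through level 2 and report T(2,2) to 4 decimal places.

-0.3697

T(0,0) (trapezoid, 1 panel, h=1.2000): -0.149640
T(1,0) (trapezoid, 2 panels, h=0.6000): -0.319476
T(2,0) (trapezoid, 4 panels, h=0.3000): -0.357427
T(1,1) = -0.319476 + (-0.319476 − (-0.149640))/3 = -0.376088
T(2,1) = -0.357427 + (-0.357427 − (-0.319476))/3 = -0.370077
T(2,2) = -0.370077 + (-0.370077 − (-0.376088))/15 = -0.369676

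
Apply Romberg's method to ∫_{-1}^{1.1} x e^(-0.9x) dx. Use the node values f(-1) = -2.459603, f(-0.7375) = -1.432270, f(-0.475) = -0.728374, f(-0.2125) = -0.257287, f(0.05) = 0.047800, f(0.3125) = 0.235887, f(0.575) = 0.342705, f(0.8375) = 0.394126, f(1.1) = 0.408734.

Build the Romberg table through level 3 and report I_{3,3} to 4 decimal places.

-0.6092

I_{0,0} (trapezoid, 1 panel, h=2.1000): -2.153412
I_{1,0} (trapezoid, 2 panels, h=1.0500): -1.026516
I_{2,0} (trapezoid, 4 panels, h=0.5250): -0.715734
I_{3,0} (trapezoid, 8 panels, h=0.2625): -0.635997
I_{1,1} = -1.026516 + (-1.026516 − (-2.153412))/3 = -0.650884
I_{2,1} = -0.715734 + (-0.715734 − (-1.026516))/3 = -0.612140
I_{3,1} = -0.635997 + (-0.635997 − (-0.715734))/3 = -0.609418
I_{2,2} = -0.612140 + (-0.612140 − (-0.650884))/15 = -0.609557
I_{3,2} = -0.609418 + (-0.609418 − (-0.612140))/15 = -0.609237
I_{3,3} = -0.609237 + (-0.609237 − (-0.609557))/63 = -0.609232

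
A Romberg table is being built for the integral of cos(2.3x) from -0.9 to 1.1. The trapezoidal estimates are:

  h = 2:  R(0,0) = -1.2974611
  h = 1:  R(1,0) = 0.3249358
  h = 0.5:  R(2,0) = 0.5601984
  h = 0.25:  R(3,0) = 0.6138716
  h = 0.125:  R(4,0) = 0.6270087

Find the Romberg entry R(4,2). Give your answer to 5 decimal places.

0.63136

Richardson extrapolation on the trapezoidal column (denominator 4−1=3):
R(3,1) = (4·0.6138716 − 0.5601984) / 3 = 0.6317627
R(4,1) = (4·0.6270087 − 0.6138716) / 3 = 0.6313877
R(4,2) = 0.6313877 + (0.6313877 − 0.6317627)/15 = 0.6313627
(Column j=1 coincides with Simpson's rule on the same nodes.)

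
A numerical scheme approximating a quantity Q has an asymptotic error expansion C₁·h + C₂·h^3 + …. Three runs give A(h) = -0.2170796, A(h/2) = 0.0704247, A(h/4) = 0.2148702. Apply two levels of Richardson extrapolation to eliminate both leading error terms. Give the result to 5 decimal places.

First eliminate the h term (factor 2^1 = 2):
  B₁ = (2·0.0704247 − (-0.2170796))/1 = 0.3579290
  B₂ = (2·0.2148702 − 0.0704247)/1 = 0.3593157
Then eliminate the h^3 term (factor 2^3 = 8):
  (8·0.3593157 − 0.3579290)/7 = 0.3595138

0.35951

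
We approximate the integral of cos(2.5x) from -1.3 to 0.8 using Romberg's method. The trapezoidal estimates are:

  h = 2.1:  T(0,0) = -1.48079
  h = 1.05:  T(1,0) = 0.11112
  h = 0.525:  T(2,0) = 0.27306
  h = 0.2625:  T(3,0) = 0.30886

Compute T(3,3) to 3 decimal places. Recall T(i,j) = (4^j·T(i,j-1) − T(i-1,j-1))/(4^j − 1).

0.321

Richardson extrapolation on the trapezoidal column (denominator 4−1=3):
T(1,1) = (4·0.11112 − (-1.48079)) / 3 = 0.64176
T(2,1) = 0.27306 + (0.27306 − 0.11112)/3 = 0.32704
T(3,1) = 0.30886 + (0.30886 − 0.27306)/3 = 0.32079
T(2,2) = 0.32704 + (0.32704 − 0.64176)/15 = 0.30606
T(3,2) = (16·0.32079 − 0.32704) / 15 = 0.32037
T(3,3) = 0.32037 + (0.32037 − 0.30606)/63 = 0.32060
(Column j=1 coincides with Simpson's rule on the same nodes.)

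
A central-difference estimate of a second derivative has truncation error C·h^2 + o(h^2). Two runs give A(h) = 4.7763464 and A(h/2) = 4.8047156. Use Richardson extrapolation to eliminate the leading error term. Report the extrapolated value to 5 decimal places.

The leading error scales as h^2; refining by a factor of 2 reduces it by 2^2 = 4.
Extrapolated value = (4·A(h/2) − A(h)) / (4 − 1)
= (4·4.8047156 − 4.7763464) / 3
= 14.4425160 / 3 = 4.8141720

4.81417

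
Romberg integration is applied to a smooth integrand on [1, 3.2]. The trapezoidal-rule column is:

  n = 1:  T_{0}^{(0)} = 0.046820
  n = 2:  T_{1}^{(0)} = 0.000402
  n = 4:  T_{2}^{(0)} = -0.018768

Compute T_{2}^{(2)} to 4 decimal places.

Richardson extrapolation on the trapezoidal column (denominator 4−1=3):
T_{1}^{(1)} = (4·0.000402 − 0.046820) / 3 = -0.015071
T_{2}^{(1)} = (4·(-0.018768) − 0.000402) / 3 = -0.025158
T_{2}^{(2)} = -0.025158 + (-0.025158 − (-0.015071))/15 = -0.025830
(Column j=1 coincides with Simpson's rule on the same nodes.)

-0.0258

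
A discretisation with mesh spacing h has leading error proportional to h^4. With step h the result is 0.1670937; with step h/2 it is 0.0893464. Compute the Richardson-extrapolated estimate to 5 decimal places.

Extrapolated value = (16·A(h/2) − A(h)) / (16 − 1)
= (16·0.0893464 − 0.1670937) / 15
= 1.2624487 / 15 = 0.0841632

0.08416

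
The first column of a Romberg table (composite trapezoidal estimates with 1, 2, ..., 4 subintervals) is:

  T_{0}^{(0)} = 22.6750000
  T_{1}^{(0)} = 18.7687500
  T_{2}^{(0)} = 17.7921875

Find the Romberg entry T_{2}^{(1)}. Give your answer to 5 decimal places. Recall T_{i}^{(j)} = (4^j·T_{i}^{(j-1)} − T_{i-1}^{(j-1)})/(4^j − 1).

Richardson extrapolation on the trapezoidal column (denominator 4−1=3):
T_{2}^{(1)} = (4·17.7921875 − 18.7687500) / 3 = 17.4666667

17.46667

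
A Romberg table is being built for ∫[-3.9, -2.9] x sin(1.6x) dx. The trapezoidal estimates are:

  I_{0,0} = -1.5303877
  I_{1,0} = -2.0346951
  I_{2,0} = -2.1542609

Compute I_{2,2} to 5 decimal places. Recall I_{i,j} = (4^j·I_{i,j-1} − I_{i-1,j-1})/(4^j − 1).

I_{1,1} = -2.0346951 + (-2.0346951 − (-1.5303877))/3 = -2.2027976
I_{2,1} = -2.1542609 + (-2.1542609 − (-2.0346951))/3 = -2.1941162
I_{2,2} = -2.1941162 + (-2.1941162 − (-2.2027976))/15 = -2.1935374

-2.19354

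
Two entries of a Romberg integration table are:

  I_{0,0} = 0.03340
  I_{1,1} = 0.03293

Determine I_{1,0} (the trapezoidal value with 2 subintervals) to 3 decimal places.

From I_{1,1} = (4·I_{1,0} − I_{0,0})/3, solve for I_{1,0}:
4·I_{1,0} = 3·0.03293 + 0.03340 = 0.13219
I_{1,0} = 0.03305

0.033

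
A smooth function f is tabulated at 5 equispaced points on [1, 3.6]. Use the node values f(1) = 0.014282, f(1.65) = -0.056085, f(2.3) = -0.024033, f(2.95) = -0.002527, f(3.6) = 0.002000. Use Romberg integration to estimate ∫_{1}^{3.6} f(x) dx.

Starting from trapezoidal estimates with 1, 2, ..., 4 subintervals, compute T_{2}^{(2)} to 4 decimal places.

T_{0}^{(0)} (trapezoid, 1 panel, h=2.6000): 0.021167
T_{1}^{(0)} (trapezoid, 2 panels, h=1.3000): -0.020660
T_{2}^{(0)} (trapezoid, 4 panels, h=0.6500): -0.048428
T_{1}^{(1)} = -0.020660 + (-0.020660 − 0.021167)/3 = -0.034602
T_{2}^{(1)} = -0.048428 + (-0.048428 − (-0.020660))/3 = -0.057684
T_{2}^{(2)} = -0.057684 + (-0.057684 − (-0.034602))/15 = -0.059223

-0.0592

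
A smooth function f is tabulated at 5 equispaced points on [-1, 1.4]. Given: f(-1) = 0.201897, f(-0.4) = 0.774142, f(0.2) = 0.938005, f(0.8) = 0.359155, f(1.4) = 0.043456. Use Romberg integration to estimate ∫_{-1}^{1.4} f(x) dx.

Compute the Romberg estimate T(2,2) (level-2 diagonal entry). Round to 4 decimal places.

1.3130

T(0,0) (trapezoid, 1 panel, h=2.4000): 0.294424
T(1,0) (trapezoid, 2 panels, h=1.2000): 1.272818
T(2,0) (trapezoid, 4 panels, h=0.6000): 1.316387
T(1,1) = 1.272818 + (1.272818 − 0.294424)/3 = 1.598949
T(2,1) = 1.316387 + (1.316387 − 1.272818)/3 = 1.330910
T(2,2) = 1.330910 + (1.330910 − 1.598949)/15 = 1.313041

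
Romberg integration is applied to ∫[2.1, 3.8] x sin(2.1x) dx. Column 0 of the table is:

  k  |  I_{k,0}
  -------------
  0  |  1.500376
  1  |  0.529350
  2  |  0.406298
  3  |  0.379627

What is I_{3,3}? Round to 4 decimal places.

Richardson extrapolation on the trapezoidal column (denominator 4−1=3):
I_{1,1} = (4·0.529350 − 1.500376) / 3 = 0.205675
I_{2,1} = 0.406298 + (0.406298 − 0.529350)/3 = 0.365281
I_{3,1} = 0.379627 + (0.379627 − 0.406298)/3 = 0.370737
I_{2,2} = (16·0.365281 − 0.205675) / 15 = 0.375921
I_{3,2} = 0.370737 + (0.370737 − 0.365281)/15 = 0.371101
I_{3,3} = 0.371101 + (0.371101 − 0.375921)/63 = 0.371024

0.3710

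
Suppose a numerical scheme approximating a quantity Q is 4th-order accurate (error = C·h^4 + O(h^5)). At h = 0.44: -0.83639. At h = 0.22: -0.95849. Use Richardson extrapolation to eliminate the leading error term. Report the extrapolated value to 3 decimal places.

-0.967

The leading error scales as h^4; refining by a factor of 2 reduces it by 2^4 = 16.
Extrapolated value = (16·A(h/2) − A(h)) / (16 − 1)
= (16·(-0.95849) − (-0.83639)) / 15
= -14.49945 / 15 = -0.96663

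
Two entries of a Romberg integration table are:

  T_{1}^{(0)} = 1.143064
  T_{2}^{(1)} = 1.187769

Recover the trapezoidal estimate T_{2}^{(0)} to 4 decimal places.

1.1766

From T_{2}^{(1)} = (4·T_{2}^{(0)} − T_{1}^{(0)})/3, solve for T_{2}^{(0)}:
4·T_{2}^{(0)} = 3·1.187769 + 1.143064 = 4.706371
T_{2}^{(0)} = 1.176593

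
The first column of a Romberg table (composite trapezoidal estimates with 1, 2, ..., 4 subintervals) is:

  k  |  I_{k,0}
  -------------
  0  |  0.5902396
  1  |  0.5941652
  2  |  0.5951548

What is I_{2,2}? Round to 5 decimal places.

I_{1,1} = (4·0.5941652 − 0.5902396) / 3 = 0.5954737
I_{2,1} = 0.5951548 + (0.5951548 − 0.5941652)/3 = 0.5954847
I_{2,2} = 0.5954847 + (0.5954847 − 0.5954737)/15 = 0.5954854

0.59549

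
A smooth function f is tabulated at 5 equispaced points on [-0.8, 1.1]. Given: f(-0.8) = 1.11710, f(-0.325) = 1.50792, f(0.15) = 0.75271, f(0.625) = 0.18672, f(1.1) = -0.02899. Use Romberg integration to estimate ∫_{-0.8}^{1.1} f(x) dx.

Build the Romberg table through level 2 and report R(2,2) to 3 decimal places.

1.496

R(0,0) (trapezoid, 1 panel, h=1.9000): 1.03370
R(1,0) (trapezoid, 2 panels, h=0.9500): 1.23193
R(2,0) (trapezoid, 4 panels, h=0.4750): 1.42092
R(1,1) = 1.23193 + (1.23193 − 1.03370)/3 = 1.29801
R(2,1) = 1.42092 + (1.42092 − 1.23193)/3 = 1.48392
R(2,2) = 1.48392 + (1.48392 − 1.29801)/15 = 1.49631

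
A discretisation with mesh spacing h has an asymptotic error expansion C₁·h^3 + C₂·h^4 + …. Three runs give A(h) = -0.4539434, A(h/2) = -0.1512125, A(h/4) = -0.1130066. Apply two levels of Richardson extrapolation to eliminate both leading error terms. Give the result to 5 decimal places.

First eliminate the h^3 term (factor 2^3 = 8):
  B₁ = (8·(-0.1512125) − (-0.4539434))/7 = -0.1079652
  B₂ = (8·(-0.1130066) − (-0.1512125))/7 = -0.1075486
Then eliminate the h^4 term (factor 2^4 = 16):
  (16·(-0.1075486) − (-0.1079652))/15 = -0.1075208

-0.10752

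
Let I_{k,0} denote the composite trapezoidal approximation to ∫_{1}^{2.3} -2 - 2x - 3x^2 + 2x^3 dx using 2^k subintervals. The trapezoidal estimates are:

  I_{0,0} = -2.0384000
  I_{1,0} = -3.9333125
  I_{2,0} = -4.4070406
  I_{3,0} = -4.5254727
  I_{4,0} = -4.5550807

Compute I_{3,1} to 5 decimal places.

-4.56495

Richardson extrapolation on the trapezoidal column (denominator 4−1=3):
I_{3,1} = (4·(-4.5254727) − (-4.4070406)) / 3 = -4.5649501
(Column j=1 coincides with Simpson's rule on the same nodes.)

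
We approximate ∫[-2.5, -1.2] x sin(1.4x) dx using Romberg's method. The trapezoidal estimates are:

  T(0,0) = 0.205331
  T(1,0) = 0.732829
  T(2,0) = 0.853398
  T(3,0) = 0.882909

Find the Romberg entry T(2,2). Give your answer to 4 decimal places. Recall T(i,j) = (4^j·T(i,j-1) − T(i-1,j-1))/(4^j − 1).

0.8926

Richardson extrapolation on the trapezoidal column (denominator 4−1=3):
T(1,1) = 0.732829 + (0.732829 − 0.205331)/3 = 0.908662
T(2,1) = 0.853398 + (0.853398 − 0.732829)/3 = 0.893588
T(2,2) = (16·0.893588 − 0.908662) / 15 = 0.892583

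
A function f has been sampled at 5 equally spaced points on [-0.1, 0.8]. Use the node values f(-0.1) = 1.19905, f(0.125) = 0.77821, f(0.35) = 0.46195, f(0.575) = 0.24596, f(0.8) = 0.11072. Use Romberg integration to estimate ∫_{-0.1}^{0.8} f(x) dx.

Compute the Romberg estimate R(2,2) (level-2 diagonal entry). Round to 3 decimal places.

R(0,0) (trapezoid, 1 panel, h=0.9000): 0.58940
R(1,0) (trapezoid, 2 panels, h=0.4500): 0.50258
R(2,0) (trapezoid, 4 panels, h=0.2250): 0.48173
R(1,1) = 0.50258 + (0.50258 − 0.58940)/3 = 0.47364
R(2,1) = 0.48173 + (0.48173 − 0.50258)/3 = 0.47478
R(2,2) = 0.47478 + (0.47478 − 0.47364)/15 = 0.47486

0.475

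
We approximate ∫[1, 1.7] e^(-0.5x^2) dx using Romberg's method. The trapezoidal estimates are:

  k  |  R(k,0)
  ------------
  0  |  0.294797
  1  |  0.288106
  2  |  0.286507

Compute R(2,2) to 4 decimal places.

0.2860

R(1,1) = 0.288106 + (0.288106 − 0.294797)/3 = 0.285876
R(2,1) = 0.286507 + (0.286507 − 0.288106)/3 = 0.285974
R(2,2) = (16·0.285974 − 0.285876) / 15 = 0.285981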